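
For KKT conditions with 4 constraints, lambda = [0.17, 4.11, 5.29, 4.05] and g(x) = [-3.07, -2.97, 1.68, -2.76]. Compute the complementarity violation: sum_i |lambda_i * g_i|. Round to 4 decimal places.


KKT complementary slackness check:
lambda_1 * g_1 = 0.17 * -3.07 = -0.5219
lambda_2 * g_2 = 4.11 * -2.97 = -12.2067
lambda_3 * g_3 = 5.29 * 1.68 = 8.8872
lambda_4 * g_4 = 4.05 * -2.76 = -11.178
Total violation = 0.5219 + 12.2067 + 8.8872 + 11.178 = 32.7938


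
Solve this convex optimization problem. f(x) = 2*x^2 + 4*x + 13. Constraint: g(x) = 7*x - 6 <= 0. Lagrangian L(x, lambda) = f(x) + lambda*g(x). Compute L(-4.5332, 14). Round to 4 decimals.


Step 1: Evaluate f(x).
f(-4.5332) = 2*(-4.5332)^2 + 4*(-4.5332) + 13 = 35.967
Step 2: Evaluate g(x).
g(-4.5332) = 7*-4.5332 - 6 = -37.7324
Step 3: Compute Lagrangian.
L = 35.967 + 14*-37.7324 = -492.2866


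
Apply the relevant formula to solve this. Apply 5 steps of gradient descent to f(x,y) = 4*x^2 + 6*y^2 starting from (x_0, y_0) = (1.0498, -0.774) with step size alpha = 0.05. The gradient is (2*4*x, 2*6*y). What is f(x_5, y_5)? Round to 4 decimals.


Gradient descent on f(x,y) = 4*x^2 + 6*y^2.
Starting point: (1.0498, -0.774), alpha = 0.05
Step 1: grad_x = 2*4*1.0498 = 8.3984, grad_y = 2*6*-0.774 = -9.288
  x_1 = 1.0498 - 0.05*8.3984 = 0.6299
  y_1 = -0.774 - 0.05*-9.288 = -0.3096
Step 2: grad_x = 2*4*0.6299 = 5.039, grad_y = 2*6*-0.3096 = -3.7152
  x_2 = 0.6299 - 0.05*5.039 = 0.3779
  y_2 = -0.3096 - 0.05*-3.7152 = -0.1238
Step 3: grad_x = 2*4*0.3779 = 3.0234, grad_y = 2*6*-0.1238 = -1.4861
  x_3 = 0.3779 - 0.05*3.0234 = 0.2268
  y_3 = -0.1238 - 0.05*-1.4861 = -0.0495
Step 4: grad_x = 2*4*0.2268 = 1.8141, grad_y = 2*6*-0.0495 = -0.5944
  x_4 = 0.2268 - 0.05*1.8141 = 0.1361
  y_4 = -0.0495 - 0.05*-0.5944 = -0.0198
Step 5: grad_x = 2*4*0.1361 = 1.0884, grad_y = 2*6*-0.0198 = -0.2378
  x_5 = 0.1361 - 0.05*1.0884 = 0.0816
  y_5 = -0.0198 - 0.05*-0.2378 = -0.0079
f(0.0816, -0.0079) = 4*0.0816^2 + 6*(-0.0079)^2 = 0.027


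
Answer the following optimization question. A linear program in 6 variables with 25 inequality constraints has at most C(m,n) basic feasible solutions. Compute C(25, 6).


Each vertex corresponds to some choice of n active constraints out of m, so the number of vertices is at most C(m, n) = m! / (n!(m-n)!).
m = 25, n = 6
Numerator: 25 * 24 * 23 * 22 * 21 * 20
Denominator: 6! = 720
C(25, 6) = 177100


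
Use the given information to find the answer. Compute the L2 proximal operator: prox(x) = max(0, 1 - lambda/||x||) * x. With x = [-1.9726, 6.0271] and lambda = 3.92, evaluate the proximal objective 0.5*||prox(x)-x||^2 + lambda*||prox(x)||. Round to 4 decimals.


Step 1: Compute ||x||.
||x|| = 6.3417
Step 2: Compute scaling factor.
scale = max(0, 1 - 3.92/6.3417) = 0.3819
Step 3: prox(x) = [-0.7533, 2.3016]
||prox(x)|| = 2.4217
Step 4: Proximal objective.
0.5*||prox-x||^2 = 7.6832
lambda*||prox|| = 9.4931
Total = 17.1762


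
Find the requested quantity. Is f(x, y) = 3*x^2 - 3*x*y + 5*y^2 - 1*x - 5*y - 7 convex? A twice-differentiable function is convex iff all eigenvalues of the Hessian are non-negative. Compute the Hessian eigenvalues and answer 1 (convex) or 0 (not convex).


The Hessian of f(x,y) = 3*x^2 - 3*x*y + 5*y^2 - 1*x - 5*y - 7 is:
H = [[6, -3], [-3, 10]]
Trace = 6 + 10 = 16
Determinant = 6*10 - (-3)^2 = 51
Discriminant = (16)^2 - 4*51 = 52.0
Eigenvalues: lambda_1 = 4.3944, lambda_2 = 11.6056
The function is convex.

1


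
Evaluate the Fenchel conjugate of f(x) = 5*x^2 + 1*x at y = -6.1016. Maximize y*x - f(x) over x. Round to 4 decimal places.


f*(y) = sup_x {y*x - a*x^2 - b*x} = sup_x {(y-b)*x - a*x^2}
FOC: (y - b) - 2a*x = 0 => x* = (y - b)/(2a)
x* = (-6.1016 - 1)/(2*5) = -0.7102
f*(-6.1016) = (y-b)^2/(4a) = (-6.1016 - 1)^2/(4*5)
= 50.4327/20 = 2.5216


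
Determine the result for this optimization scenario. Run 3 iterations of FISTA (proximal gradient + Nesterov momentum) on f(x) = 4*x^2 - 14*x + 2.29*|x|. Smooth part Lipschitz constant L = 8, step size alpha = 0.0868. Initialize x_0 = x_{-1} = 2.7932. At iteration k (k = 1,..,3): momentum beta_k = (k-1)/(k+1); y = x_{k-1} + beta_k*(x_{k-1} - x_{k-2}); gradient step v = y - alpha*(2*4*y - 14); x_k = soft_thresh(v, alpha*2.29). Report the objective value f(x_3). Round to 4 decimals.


FISTA on f(x) = 4*x^2 - 14*x + 2.29*|x|
L = 8, alpha = 0.0868
Iteration 1: beta = 0.0, y = 2.7932 + 0.0*(2.7932 - 2.7932) = 2.7932
  grad(y) = 8.3456, v = y - alpha*grad = 2.0688
  prox(v) = soft_thresh(2.0688, 0.1988) = 1.87
Iteration 2: beta = 0.3333, y = 1.87 + 0.3333*(1.87 - 2.7932) = 1.5623
  grad(y) = -1.5015, v = y - alpha*grad = 1.6926
  prox(v) = soft_thresh(1.6926, 0.1988) = 1.4939
Iteration 3: beta = 0.5, y = 1.4939 + 0.5*(1.4939 - 1.87) = 1.3058
  grad(y) = -3.5537, v = y - alpha*grad = 1.6142
  prox(v) = soft_thresh(1.6142, 0.1988) = 1.4155
f(x_3) = 4*1.4155^2 - 14*1.4155 + 2.29*|1.4155| = -8.5609


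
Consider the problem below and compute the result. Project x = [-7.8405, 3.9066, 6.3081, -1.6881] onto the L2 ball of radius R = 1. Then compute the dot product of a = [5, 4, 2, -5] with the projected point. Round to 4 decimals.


Step 1: Compute ||x|| (intermediates to 6 decimals).
||x|| = sqrt((-7.8405)^2 + 3.9066^2 + 6.3081^2 + (-1.6881)^2) = 10.925968
Step 2: Project.
Since ||x|| > R, scale = R/||x|| = 1/10.925968 = 0.091525, proj(x) = scale * x
proj(x) = [-0.717602, 0.357552, 0.577349, -0.154503]
Step 3: Dot product.
a^T * proj(x) = 5*(-0.717602) + 4*0.357552 + 2*0.577349 - 5*(-0.154503) = -0.2306


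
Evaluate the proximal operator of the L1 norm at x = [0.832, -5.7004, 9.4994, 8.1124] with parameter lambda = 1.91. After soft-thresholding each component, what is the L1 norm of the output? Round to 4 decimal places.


Soft-thresholding with lambda = 1.91:
prox(0.832) = sign(0.832)*max(|0.832| - 1.91, 0) = 0.0
prox(-5.7004) = sign(-5.7004)*max(|-5.7004| - 1.91, 0) = -3.7904
prox(9.4994) = sign(9.4994)*max(|9.4994| - 1.91, 0) = 7.5894
prox(8.1124) = sign(8.1124)*max(|8.1124| - 1.91, 0) = 6.2024
prox(x) = [0.0, -3.7904, 7.5894, 6.2024]
||prox(x)||_1 = 0.0 + 3.7904 + 7.5894 + 6.2024 = 17.5822


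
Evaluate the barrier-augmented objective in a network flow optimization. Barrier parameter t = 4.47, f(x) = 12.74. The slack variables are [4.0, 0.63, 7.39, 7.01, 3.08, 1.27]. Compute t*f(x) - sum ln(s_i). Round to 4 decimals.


Step 1: Compute log-barrier.
ln values: [1.3863, -0.462, 2.0001, 1.9473, 1.1249, 0.239]
phi = -(1.3863 - 0.462 + 2.0001 + 1.9473 + 1.1249 + 0.239) = -6.2357
Step 2: Compute augmented objective.
t*f(x) = 4.47*12.74 = 56.9478
Total = 56.9478 - 6.2357 = 50.7121


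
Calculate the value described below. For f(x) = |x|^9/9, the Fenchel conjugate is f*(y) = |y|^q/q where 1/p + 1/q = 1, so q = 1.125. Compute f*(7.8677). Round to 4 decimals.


The conjugate exponent q satisfies 1/p + 1/q = 1.
p = 9, so q = 9/(9 - 1) = 1.125
|y|^q = 7.8677^1.125 = 10.1819
f*(7.8677) = 10.1819 / 1.125 = 9.0506


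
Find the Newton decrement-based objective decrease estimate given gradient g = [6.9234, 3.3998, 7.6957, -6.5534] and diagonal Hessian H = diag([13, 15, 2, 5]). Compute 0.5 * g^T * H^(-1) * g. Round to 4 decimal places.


Step 1: H is diagonal, so H^(-1) * g = [0.5326, 0.2267, 3.8479, -1.3107].
Step 2: g^T H^(-1) g = sum_i g_i^2 / H_ii
  = (6.9234)^2/13 + (3.3998)^2/15 + (7.6957)^2/2 + (-6.5534)^2/5
  = 3.6872 + 0.7706 + 29.6119 + 8.5894 = 42.6591
Step 3: Objective decrease = 0.5 * g^T H^(-1) g = 21.3295


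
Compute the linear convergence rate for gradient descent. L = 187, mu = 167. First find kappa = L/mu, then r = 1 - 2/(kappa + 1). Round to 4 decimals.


Step 1: Compute the condition number.
kappa = L/mu = 187/167 = 1.1198
Step 2: Compute the convergence rate.
r = 1 - 2/(kappa + 1) = 1 - 2*mu/(L + mu) = (L - mu)/(L + mu) = 20/354 = 0.0565


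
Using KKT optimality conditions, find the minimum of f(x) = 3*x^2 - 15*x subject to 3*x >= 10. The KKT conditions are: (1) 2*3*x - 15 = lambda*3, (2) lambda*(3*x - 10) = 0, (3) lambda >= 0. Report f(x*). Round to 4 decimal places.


Step 1: Try lambda = 0 (constraint inactive).
x_unc = 15/(2*3) = 2.5
Check: 3*2.5 = 7.5 < 10 -- violated!
Step 2: Constraint must be active: 3*x = 10
x* = 10/3 = 3.3333 (rounded; the exact value 10/3 is used below)
lambda = (2*3*(10/3) - 15)/3 = 1.6667
Step 3: Compute optimal value.
f(x*) = 3*(10/3)^2 - 15*(10/3) = -16.6667


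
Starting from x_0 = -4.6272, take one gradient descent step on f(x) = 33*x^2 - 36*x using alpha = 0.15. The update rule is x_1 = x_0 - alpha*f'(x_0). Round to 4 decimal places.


We compute the gradient at x_0 and apply the update.
f'(x) = 66*x - 36
f'(-4.6272) = 66*-4.6272 - 36 = -341.3952
x_1 = -4.6272 - 0.15*-341.3952 = 46.5821


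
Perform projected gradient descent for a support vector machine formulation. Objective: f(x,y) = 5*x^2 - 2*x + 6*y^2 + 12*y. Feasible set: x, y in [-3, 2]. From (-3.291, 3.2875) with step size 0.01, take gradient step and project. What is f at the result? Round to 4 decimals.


Step 1: Compute gradient at (-3.291, 3.2875).
grad_x = 2*5*-3.291 - 2 = -34.91
grad_y = 2*6*3.2875 + 12 = 51.45
Step 2: Gradient step.
x_raw = -3.291 - 0.01*-34.91 = -2.9419
y_raw = 3.2875 - 0.01*51.45 = 2.773
Step 3: Project onto [-3, 2].
x_proj = clip(-2.9419) = -2.9419
y_proj = clip(2.773) = 2.0
Step 4: Evaluate f.
f(-2.9419, 2.0) = 97.1577


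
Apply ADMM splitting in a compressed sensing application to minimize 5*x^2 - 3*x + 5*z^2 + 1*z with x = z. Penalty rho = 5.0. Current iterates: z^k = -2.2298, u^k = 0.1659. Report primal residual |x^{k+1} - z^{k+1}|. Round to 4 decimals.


ADMM iteration with rho = 5.0, z^k = -2.2298, u^k = 0.1659
Step 1: x-update.
Minimize 5*x^2 - 3*x + (5.0/2)*(x + 2.2298 + 0.1659)^2
FOC: (2*5 + 5.0)*x = 3 + 5.0*(-2.2298 - 0.1659)
x^{k+1} = -0.5986
Step 2: z-update.
Minimize 5*z^2 + 1*z + (5.0/2)*(-0.5986 - z + 0.1659)^2
FOC: (2*5 + 5.0)*z = -1 + 5.0*(-0.5986 + 0.1659)
z^{k+1} = -0.2109
Step 3: u-update.
u^{k+1} = 0.1659 - 0.5986 + 0.2109 = -0.2218
Step 4: Primal residual = |-0.5986 + 0.2109| = 0.3877


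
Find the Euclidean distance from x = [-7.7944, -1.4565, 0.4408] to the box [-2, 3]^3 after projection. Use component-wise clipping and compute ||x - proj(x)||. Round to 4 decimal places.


Project each component onto [-2, 3].
clip(-7.7944) = -2.0, clip(-1.4565) = -1.4565, clip(0.4408) = 0.4408
Projection = [-2.0, -1.4565, 0.4408]
Squared diffs: [33.5751, 0.0, 0.0]
Distance = sqrt(33.5751) = 5.7944


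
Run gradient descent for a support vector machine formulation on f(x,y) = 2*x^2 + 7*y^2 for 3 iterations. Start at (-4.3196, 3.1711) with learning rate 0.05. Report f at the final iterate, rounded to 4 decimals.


Gradient descent on f(x,y) = 2*x^2 + 7*y^2.
Starting point: (-4.3196, 3.1711), alpha = 0.05
Step 1: grad_x = 2*2*-4.3196 = -17.2784, grad_y = 2*7*3.1711 = 44.3954
  x_1 = -4.3196 - 0.05*-17.2784 = -3.4557
  y_1 = 3.1711 - 0.05*44.3954 = 0.9513
Step 2: grad_x = 2*2*-3.4557 = -13.8227, grad_y = 2*7*0.9513 = 13.3186
  x_2 = -3.4557 - 0.05*-13.8227 = -2.7645
  y_2 = 0.9513 - 0.05*13.3186 = 0.2854
Step 3: grad_x = 2*2*-2.7645 = -11.0582, grad_y = 2*7*0.2854 = 3.9956
  x_3 = -2.7645 - 0.05*-11.0582 = -2.2116
  y_3 = 0.2854 - 0.05*3.9956 = 0.0856
f(-2.2116, 0.0856) = 2*(-2.2116)^2 + 7*0.0856^2 = 9.834


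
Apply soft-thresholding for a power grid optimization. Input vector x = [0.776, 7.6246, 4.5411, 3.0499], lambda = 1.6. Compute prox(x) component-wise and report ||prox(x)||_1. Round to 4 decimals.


Soft-thresholding with lambda = 1.6:
prox(0.776) = sign(0.776)*max(|0.776| - 1.6, 0) = 0.0
prox(7.6246) = sign(7.6246)*max(|7.6246| - 1.6, 0) = 6.0246
prox(4.5411) = sign(4.5411)*max(|4.5411| - 1.6, 0) = 2.9411
prox(3.0499) = sign(3.0499)*max(|3.0499| - 1.6, 0) = 1.4499
prox(x) = [0.0, 6.0246, 2.9411, 1.4499]
||prox(x)||_1 = 0.0 + 6.0246 + 2.9411 + 1.4499 = 10.4156


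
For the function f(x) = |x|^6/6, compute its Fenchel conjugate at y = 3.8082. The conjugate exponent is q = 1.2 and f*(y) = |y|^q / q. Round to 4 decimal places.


The conjugate exponent q satisfies 1/p + 1/q = 1.
p = 6, so q = 6/(6 - 1) = 1.2
|y|^q = 3.8082^1.2 = 4.9758
f*(3.8082) = 4.9758 / 1.2 = 4.1465


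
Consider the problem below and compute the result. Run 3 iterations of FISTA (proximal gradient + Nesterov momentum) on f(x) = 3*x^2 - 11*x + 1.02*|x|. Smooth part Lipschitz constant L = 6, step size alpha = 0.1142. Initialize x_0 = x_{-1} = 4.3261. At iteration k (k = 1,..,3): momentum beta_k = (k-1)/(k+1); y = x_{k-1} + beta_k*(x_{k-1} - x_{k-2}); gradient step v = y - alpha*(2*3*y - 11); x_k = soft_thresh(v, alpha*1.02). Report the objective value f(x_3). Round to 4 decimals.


FISTA on f(x) = 3*x^2 - 11*x + 1.02*|x|
L = 6, alpha = 0.1142
Iteration 1: beta = 0.0, y = 4.3261 + 0.0*(4.3261 - 4.3261) = 4.3261
  grad(y) = 14.9566, v = y - alpha*grad = 2.6181
  prox(v) = soft_thresh(2.6181, 0.1165) = 2.5016
Iteration 2: beta = 0.3333, y = 2.5016 + 0.3333*(2.5016 - 4.3261) = 1.8934
  grad(y) = 0.3604, v = y - alpha*grad = 1.8522
  prox(v) = soft_thresh(1.8522, 0.1165) = 1.7358
Iteration 3: beta = 0.5, y = 1.7358 + 0.5*(1.7358 - 2.5016) = 1.3528
  grad(y) = -2.8829, v = y - alpha*grad = 1.6821
  prox(v) = soft_thresh(1.6821, 0.1165) = 1.5656
f(x_3) = 3*1.5656^2 - 11*1.5656 + 1.02*|1.5656| = -8.2714


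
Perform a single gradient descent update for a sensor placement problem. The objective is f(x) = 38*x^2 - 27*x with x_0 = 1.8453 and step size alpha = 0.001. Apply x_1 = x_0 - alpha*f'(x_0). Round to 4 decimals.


We compute the gradient at x_0 and apply the update.
f'(x) = 76*x - 27
f'(1.8453) = 76*1.8453 - 27 = 113.2428
x_1 = 1.8453 - 0.001*113.2428 = 1.7321


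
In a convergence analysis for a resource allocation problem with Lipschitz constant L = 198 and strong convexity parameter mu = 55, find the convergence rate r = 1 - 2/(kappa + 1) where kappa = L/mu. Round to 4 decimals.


Step 1: Compute the condition number.
kappa = L/mu = 198/55 = 3.6
Step 2: Compute the convergence rate.
r = 1 - 2/(kappa + 1) = 1 - 2*mu/(L + mu) = (L - mu)/(L + mu) = 143/253 = 0.5652


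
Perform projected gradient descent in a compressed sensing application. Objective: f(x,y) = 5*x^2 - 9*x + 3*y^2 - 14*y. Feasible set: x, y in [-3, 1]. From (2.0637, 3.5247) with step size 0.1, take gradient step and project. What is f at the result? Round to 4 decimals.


Step 1: Compute gradient at (2.0637, 3.5247).
grad_x = 2*5*2.0637 - 9 = 11.637
grad_y = 2*3*3.5247 - 14 = 7.1482
Step 2: Gradient step.
x_raw = 2.0637 - 0.1*11.637 = 0.9
y_raw = 3.5247 - 0.1*7.1482 = 2.8099
Step 3: Project onto [-3, 1].
x_proj = clip(0.9) = 0.9
y_proj = clip(2.8099) = 1.0
Step 4: Evaluate f.
f(0.9, 1.0) = -15.05


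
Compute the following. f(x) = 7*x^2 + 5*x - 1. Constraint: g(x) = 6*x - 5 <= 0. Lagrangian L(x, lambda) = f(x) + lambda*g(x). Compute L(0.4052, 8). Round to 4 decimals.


Step 1: Evaluate f(x).
f(0.4052) = 7*0.4052^2 + 5*0.4052 - 1 = 2.1753
Step 2: Evaluate g(x).
g(0.4052) = 6*0.4052 - 5 = -2.5688
Step 3: Compute Lagrangian.
L = 2.1753 + 8*-2.5688 = -18.3751


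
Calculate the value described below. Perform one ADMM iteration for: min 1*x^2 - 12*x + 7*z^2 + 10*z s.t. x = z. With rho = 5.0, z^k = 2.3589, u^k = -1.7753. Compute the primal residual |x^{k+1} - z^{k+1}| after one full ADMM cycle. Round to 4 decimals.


ADMM iteration with rho = 5.0, z^k = 2.3589, u^k = -1.7753
Step 1: x-update.
Minimize 1*x^2 - 12*x + (5.0/2)*(x - 2.3589 - 1.7753)^2
FOC: (2*1 + 5.0)*x = 12 + 5.0*(2.3589 + 1.7753)
x^{k+1} = 4.6673
Step 2: z-update.
Minimize 7*z^2 + 10*z + (5.0/2)*(4.6673 - z - 1.7753)^2
FOC: (2*7 + 5.0)*z = -10 + 5.0*(4.6673 - 1.7753)
z^{k+1} = 0.2347
Step 3: u-update.
u^{k+1} = -1.7753 + 4.6673 - 0.2347 = 2.6573
Step 4: Primal residual = |4.6673 - 0.2347| = 4.4326


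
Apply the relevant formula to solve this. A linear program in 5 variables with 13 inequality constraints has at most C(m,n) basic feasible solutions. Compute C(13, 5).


Each vertex corresponds to some choice of n active constraints out of m, so the number of vertices is at most C(m, n) = m! / (n!(m-n)!).
m = 13, n = 5
Numerator: 13 * 12 * 11 * 10 * 9
Denominator: 5! = 120
C(13, 5) = 1287


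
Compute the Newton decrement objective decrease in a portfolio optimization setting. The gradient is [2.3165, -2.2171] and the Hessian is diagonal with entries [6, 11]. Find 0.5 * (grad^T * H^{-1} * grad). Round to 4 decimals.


Step 1: H is diagonal, so H^(-1) * g = [0.3861, -0.2016].
Step 2: g^T H^(-1) g = sum_i g_i^2 / H_ii
  = (2.3165)^2/6 + (-2.2171)^2/11
  = 0.8944 + 0.4469 = 1.3412
Step 3: Objective decrease = 0.5 * g^T H^(-1) g = 0.6706


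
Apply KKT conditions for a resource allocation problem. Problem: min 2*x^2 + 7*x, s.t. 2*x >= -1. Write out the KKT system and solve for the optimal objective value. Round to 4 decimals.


Step 1: Try lambda = 0 (constraint inactive).
x_unc = -7/(2*2) = -1.75
Check: 2*-1.75 = -3.5 < -1 -- violated!
Step 2: Constraint must be active: 2*x = -1
x* = -1/2 = -0.5
lambda = (2*2*(-0.5) + 7)/2 = 2.5
Step 3: Compute optimal value.
f(x*) = 2*(-0.5)^2 + 7*(-0.5) = -3.0


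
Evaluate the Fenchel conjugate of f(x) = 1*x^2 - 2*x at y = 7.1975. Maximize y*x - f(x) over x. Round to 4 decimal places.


f*(y) = sup_x {y*x - a*x^2 - b*x} = sup_x {(y-b)*x - a*x^2}
FOC: (y - b) - 2a*x = 0 => x* = (y - b)/(2a)
x* = (7.1975 + 2)/(2*1) = 4.5988
f*(7.1975) = (y-b)^2/(4a) = (7.1975 + 2)^2/(4*1)
= 84.594/4 = 21.1485


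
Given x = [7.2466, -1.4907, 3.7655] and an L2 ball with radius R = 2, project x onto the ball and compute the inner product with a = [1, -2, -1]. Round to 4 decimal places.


Step 1: Compute ||x|| (intermediates to 6 decimals).
||x|| = sqrt(7.2466^2 + (-1.4907)^2 + 3.7655^2) = 8.301469
Step 2: Project.
Since ||x|| > R, scale = R/||x|| = 2/8.301469 = 0.240921, proj(x) = scale * x
proj(x) = [1.745858, -0.359141, 0.907188]
Step 3: Dot product.
a^T * proj(x) = 1*1.745858 - 2*(-0.359141) - 1*0.907188 = 1.557


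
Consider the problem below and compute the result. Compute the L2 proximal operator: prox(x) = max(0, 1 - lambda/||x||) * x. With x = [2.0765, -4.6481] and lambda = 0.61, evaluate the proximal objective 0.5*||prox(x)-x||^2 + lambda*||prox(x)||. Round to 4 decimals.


Step 1: Compute ||x||.
||x|| = 5.0908
Step 2: Compute scaling factor.
scale = max(0, 1 - 0.61/5.0908) = 0.8802
Step 3: prox(x) = [1.8277, -4.0912]
||prox(x)|| = 4.4808
Step 4: Proximal objective.
0.5*||prox-x||^2 = 0.1861
lambda*||prox|| = 2.7333
Total = 2.9194


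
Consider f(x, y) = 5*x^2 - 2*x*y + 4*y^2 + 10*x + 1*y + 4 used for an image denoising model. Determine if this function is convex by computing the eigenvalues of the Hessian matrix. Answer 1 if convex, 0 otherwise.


The Hessian of f(x,y) = 5*x^2 - 2*x*y + 4*y^2 + 10*x + 1*y + 4 is:
H = [[10, -2], [-2, 8]]
Trace = 10 + 8 = 18
Determinant = 10*8 - (-2)^2 = 76
Discriminant = (18)^2 - 4*76 = 20.0
Eigenvalues: lambda_1 = 6.7639, lambda_2 = 11.2361
The function is convex.

1


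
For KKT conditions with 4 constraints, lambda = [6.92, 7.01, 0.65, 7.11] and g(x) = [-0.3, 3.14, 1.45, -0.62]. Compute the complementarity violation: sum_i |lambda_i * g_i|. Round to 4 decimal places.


KKT complementary slackness check:
lambda_1 * g_1 = 6.92 * -0.3 = -2.076
lambda_2 * g_2 = 7.01 * 3.14 = 22.0114
lambda_3 * g_3 = 0.65 * 1.45 = 0.9425
lambda_4 * g_4 = 7.11 * -0.62 = -4.4082
Total violation = 2.076 + 22.0114 + 0.9425 + 4.4082 = 29.4381


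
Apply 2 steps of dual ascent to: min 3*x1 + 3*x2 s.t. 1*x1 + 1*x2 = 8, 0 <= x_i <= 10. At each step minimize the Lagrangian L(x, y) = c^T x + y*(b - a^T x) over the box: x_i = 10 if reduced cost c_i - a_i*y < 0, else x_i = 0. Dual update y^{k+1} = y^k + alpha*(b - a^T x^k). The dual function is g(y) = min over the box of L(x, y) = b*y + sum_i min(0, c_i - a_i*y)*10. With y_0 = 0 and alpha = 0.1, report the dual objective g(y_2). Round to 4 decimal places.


Dual ascent for LP: min 3*x1 + 3*x2, 1*x1 + 1*x2 = 8, 0 <= x_i <= 10
Step 1: y^k = 0.0, reduced costs: (3.0, 3.0)
  x^k = (0.0, 0.0), subgradient = b - a^T x = 8.0
  y^{k+1} = 0.0 + 0.1*8.0 = 0.8
Step 2: y^k = 0.8, reduced costs: (2.2, 2.2)
  x^k = (0.0, 0.0), subgradient = b - a^T x = 8.0
  y^{k+1} = 0.8 + 0.1*8.0 = 1.6
Dual objective at y_2 = 1.6: reduced costs (1.4, 1.4), box minimizer x = (0.0, 0.0)
g(y_2) = b*y + (c1 - a1*y)*x1 + (c2 - a2*y)*x2 = 8*1.6 + 1.4*0.0 + 1.4*0.0 = 12.8 + 0.0 + 0.0 = 12.8


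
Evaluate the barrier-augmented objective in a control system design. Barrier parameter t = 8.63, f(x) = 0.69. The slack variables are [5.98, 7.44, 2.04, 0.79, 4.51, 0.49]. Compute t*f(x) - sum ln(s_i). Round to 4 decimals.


Step 1: Compute log-barrier.
ln values: [1.7884, 2.0069, 0.7129, -0.2357, 1.5063, -0.7133]
phi = -(1.7884 + 2.0069 + 0.7129 - 0.2357 + 1.5063 - 0.7133) = -5.0655
Step 2: Compute augmented objective.
t*f(x) = 8.63*0.69 = 5.9547
Total = 5.9547 - 5.0655 = 0.8892


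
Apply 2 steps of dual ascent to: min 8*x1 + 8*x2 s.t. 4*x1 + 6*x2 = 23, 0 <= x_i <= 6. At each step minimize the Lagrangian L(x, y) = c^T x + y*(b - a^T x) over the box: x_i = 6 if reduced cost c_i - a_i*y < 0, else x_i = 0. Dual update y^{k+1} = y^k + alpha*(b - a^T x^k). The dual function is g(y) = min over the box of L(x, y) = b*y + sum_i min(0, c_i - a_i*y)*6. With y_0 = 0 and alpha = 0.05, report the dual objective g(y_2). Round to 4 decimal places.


Dual ascent for LP: min 8*x1 + 8*x2, 4*x1 + 6*x2 = 23, 0 <= x_i <= 6
Step 1: y^k = 0.0, reduced costs: (8.0, 8.0)
  x^k = (0.0, 0.0), subgradient = b - a^T x = 23.0
  y^{k+1} = 0.0 + 0.05*23.0 = 1.15
Step 2: y^k = 1.15, reduced costs: (3.4, 1.1)
  x^k = (0.0, 0.0), subgradient = b - a^T x = 23.0
  y^{k+1} = 1.15 + 0.05*23.0 = 2.3
Dual objective at y_2 = 2.3: reduced costs (-1.2, -5.8), box minimizer x = (6.0, 6.0)
g(y_2) = b*y + (c1 - a1*y)*x1 + (c2 - a2*y)*x2 = 23*2.3 + (-1.2)*6.0 + (-5.8)*6.0 = 52.9 - 7.2 - 34.8 = 10.9


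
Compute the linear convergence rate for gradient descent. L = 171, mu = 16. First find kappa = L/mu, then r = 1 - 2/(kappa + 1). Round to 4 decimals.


Step 1: Compute the condition number.
kappa = L/mu = 171/16 = 10.6875
Step 2: Compute the convergence rate.
r = 1 - 2/(kappa + 1) = 1 - 2*mu/(L + mu) = (L - mu)/(L + mu) = 155/187 = 0.8289


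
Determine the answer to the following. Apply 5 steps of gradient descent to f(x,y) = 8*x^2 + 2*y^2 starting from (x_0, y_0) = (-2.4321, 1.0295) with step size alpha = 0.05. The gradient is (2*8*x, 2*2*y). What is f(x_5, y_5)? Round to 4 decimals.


Gradient descent on f(x,y) = 8*x^2 + 2*y^2.
Starting point: (-2.4321, 1.0295), alpha = 0.05
Step 1: grad_x = 2*8*-2.4321 = -38.9136, grad_y = 2*2*1.0295 = 4.118
  x_1 = -2.4321 - 0.05*-38.9136 = -0.4864
  y_1 = 1.0295 - 0.05*4.118 = 0.8236
Step 2: grad_x = 2*8*-0.4864 = -7.7827, grad_y = 2*2*0.8236 = 3.2944
  x_2 = -0.4864 - 0.05*-7.7827 = -0.0973
  y_2 = 0.8236 - 0.05*3.2944 = 0.6589
Step 3: grad_x = 2*8*-0.0973 = -1.5565, grad_y = 2*2*0.6589 = 2.6355
  x_3 = -0.0973 - 0.05*-1.5565 = -0.0195
  y_3 = 0.6589 - 0.05*2.6355 = 0.5271
Step 4: grad_x = 2*8*-0.0195 = -0.3113, grad_y = 2*2*0.5271 = 2.1084
  x_4 = -0.0195 - 0.05*-0.3113 = -0.0039
  y_4 = 0.5271 - 0.05*2.1084 = 0.4217
Step 5: grad_x = 2*8*-0.0039 = -0.0623, grad_y = 2*2*0.4217 = 1.6867
  x_5 = -0.0039 - 0.05*-0.0623 = -0.0008
  y_5 = 0.4217 - 0.05*1.6867 = 0.3373
f(-0.0008, 0.3373) = 8*(-0.0008)^2 + 2*0.3373^2 = 0.2276


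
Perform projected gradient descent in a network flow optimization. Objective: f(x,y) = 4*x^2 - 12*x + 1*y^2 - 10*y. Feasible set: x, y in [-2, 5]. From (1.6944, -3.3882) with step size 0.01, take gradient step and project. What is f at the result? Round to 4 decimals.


Step 1: Compute gradient at (1.6944, -3.3882).
grad_x = 2*4*1.6944 - 12 = 1.5552
grad_y = 2*1*-3.3882 - 10 = -16.7764
Step 2: Gradient step.
x_raw = 1.6944 - 0.01*1.5552 = 1.6788
y_raw = -3.3882 - 0.01*-16.7764 = -3.2204
Step 3: Project onto [-2, 5].
x_proj = clip(1.6788) = 1.6788
y_proj = clip(-3.2204) = -2.0
Step 4: Evaluate f.
f(1.6788, -2.0) = 15.1279


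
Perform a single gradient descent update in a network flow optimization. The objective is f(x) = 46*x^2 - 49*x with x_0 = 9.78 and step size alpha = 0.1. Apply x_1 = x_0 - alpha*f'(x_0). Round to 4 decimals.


We compute the gradient at x_0 and apply the update.
f'(x) = 92*x - 49
f'(9.78) = 92*9.78 - 49 = 850.76
x_1 = 9.78 - 0.1*850.76 = -75.296


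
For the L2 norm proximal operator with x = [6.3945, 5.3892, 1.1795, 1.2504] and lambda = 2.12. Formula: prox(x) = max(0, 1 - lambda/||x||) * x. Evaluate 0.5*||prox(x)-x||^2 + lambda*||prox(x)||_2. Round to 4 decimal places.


Step 1: Compute ||x||.
||x|| = 8.5374
Step 2: Compute scaling factor.
scale = max(0, 1 - 2.12/8.5374) = 0.7517
Step 3: prox(x) = [4.8066, 4.051, 0.8866, 0.9399]
||prox(x)|| = 6.4174
Step 4: Proximal objective.
0.5*||prox-x||^2 = 2.2472
lambda*||prox|| = 13.6049
Total = 15.8522


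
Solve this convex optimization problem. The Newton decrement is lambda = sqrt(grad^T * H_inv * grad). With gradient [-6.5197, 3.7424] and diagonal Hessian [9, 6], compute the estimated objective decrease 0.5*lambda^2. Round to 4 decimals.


Step 1: H is diagonal, so H^(-1) * g = [-0.7244, 0.6237].
Step 2: g^T H^(-1) g = sum_i g_i^2 / H_ii
  = (-6.5197)^2/9 + (3.7424)^2/6
  = 4.7229 + 2.3343 = 7.0572
Step 3: Objective decrease = 0.5 * g^T H^(-1) g = 3.5286


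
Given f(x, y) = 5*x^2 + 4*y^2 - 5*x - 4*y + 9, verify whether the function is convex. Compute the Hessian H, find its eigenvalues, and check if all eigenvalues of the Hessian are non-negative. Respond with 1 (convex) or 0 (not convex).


The Hessian of f(x,y) = 5*x^2 + 4*y^2 - 5*x - 4*y + 9 is:
H = [[10, 0], [0, 8]]
Trace = 10 + 8 = 18
Determinant = 10*8 - (0)^2 = 80
Discriminant = (18)^2 - 4*80 = 4.0
Eigenvalues: lambda_1 = 8.0, lambda_2 = 10.0
The function is convex.

1


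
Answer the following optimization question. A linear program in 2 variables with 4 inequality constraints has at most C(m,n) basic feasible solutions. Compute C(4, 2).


Each vertex corresponds to some choice of n active constraints out of m, so the number of vertices is at most C(m, n) = m! / (n!(m-n)!).
m = 4, n = 2
Numerator: 4 * 3
Denominator: 2! = 2
C(4, 2) = 6


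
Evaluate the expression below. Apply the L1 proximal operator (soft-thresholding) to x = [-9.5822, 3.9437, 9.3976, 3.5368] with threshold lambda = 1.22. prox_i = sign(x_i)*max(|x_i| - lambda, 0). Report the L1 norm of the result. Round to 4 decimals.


Soft-thresholding with lambda = 1.22:
prox(-9.5822) = sign(-9.5822)*max(|-9.5822| - 1.22, 0) = -8.3622
prox(3.9437) = sign(3.9437)*max(|3.9437| - 1.22, 0) = 2.7237
prox(9.3976) = sign(9.3976)*max(|9.3976| - 1.22, 0) = 8.1776
prox(3.5368) = sign(3.5368)*max(|3.5368| - 1.22, 0) = 2.3168
prox(x) = [-8.3622, 2.7237, 8.1776, 2.3168]
||prox(x)||_1 = 8.3622 + 2.7237 + 8.1776 + 2.3168 = 21.5803


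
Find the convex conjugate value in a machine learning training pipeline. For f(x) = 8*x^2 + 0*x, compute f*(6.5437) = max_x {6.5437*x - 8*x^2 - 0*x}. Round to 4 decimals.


f*(y) = sup_x {y*x - a*x^2 - b*x} = sup_x {(y-b)*x - a*x^2}
FOC: (y - b) - 2a*x = 0 => x* = (y - b)/(2a)
x* = (6.5437 - 0)/(2*8) = 0.409
f*(6.5437) = (y-b)^2/(4a) = (6.5437 - 0)^2/(4*8)
= 42.82/32 = 1.3381


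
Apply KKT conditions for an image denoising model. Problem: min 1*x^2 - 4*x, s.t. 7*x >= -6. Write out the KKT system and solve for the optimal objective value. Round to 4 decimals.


Step 1: Try lambda = 0 (constraint inactive).
Stationarity: 2*1*x - 4 = 0
x* = 4/(2*1) = 2.0
Check constraint: 7*2.0 = 14.0 >= -6 -- satisfied.
Step 2: Compute optimal value.
f(x*) = 1*2.0^2 - 4*2.0 = -4.0


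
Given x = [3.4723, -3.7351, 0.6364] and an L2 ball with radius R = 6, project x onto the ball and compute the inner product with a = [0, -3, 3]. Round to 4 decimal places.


Step 1: Compute ||x|| (intermediates to 6 decimals).
||x|| = sqrt(3.4723^2 + (-3.7351)^2 + 0.6364^2) = 5.139343
Step 2: Project.
Since ||x|| <= R, proj = x (no scaling needed).
proj(x) = [3.4723, -3.7351, 0.6364]
Step 3: Dot product.
a^T * proj(x) = 0*3.4723 - 3*(-3.7351) + 3*0.6364 = 13.1145


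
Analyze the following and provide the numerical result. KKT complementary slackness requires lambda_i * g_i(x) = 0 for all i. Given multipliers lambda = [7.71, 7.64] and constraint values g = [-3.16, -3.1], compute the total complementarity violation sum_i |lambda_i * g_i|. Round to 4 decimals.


KKT complementary slackness check:
lambda_1 * g_1 = 7.71 * -3.16 = -24.3636
lambda_2 * g_2 = 7.64 * -3.1 = -23.684
Total violation = 24.3636 + 23.684 = 48.0476


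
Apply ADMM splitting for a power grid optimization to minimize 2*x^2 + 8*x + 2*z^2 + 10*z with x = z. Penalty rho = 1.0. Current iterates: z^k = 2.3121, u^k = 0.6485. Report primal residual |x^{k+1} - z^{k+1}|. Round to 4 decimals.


ADMM iteration with rho = 1.0, z^k = 2.3121, u^k = 0.6485
Step 1: x-update.
Minimize 2*x^2 + 8*x + (1.0/2)*(x - 2.3121 + 0.6485)^2
FOC: (2*2 + 1.0)*x = -8 + 1.0*(2.3121 - 0.6485)
x^{k+1} = -1.2673
Step 2: z-update.
Minimize 2*z^2 + 10*z + (1.0/2)*(-1.2673 - z + 0.6485)^2
FOC: (2*2 + 1.0)*z = -10 + 1.0*(-1.2673 + 0.6485)
z^{k+1} = -2.1238
Step 3: u-update.
u^{k+1} = 0.6485 - 1.2673 + 2.1238 = 1.505
Step 4: Primal residual = |-1.2673 + 2.1238| = 0.8565


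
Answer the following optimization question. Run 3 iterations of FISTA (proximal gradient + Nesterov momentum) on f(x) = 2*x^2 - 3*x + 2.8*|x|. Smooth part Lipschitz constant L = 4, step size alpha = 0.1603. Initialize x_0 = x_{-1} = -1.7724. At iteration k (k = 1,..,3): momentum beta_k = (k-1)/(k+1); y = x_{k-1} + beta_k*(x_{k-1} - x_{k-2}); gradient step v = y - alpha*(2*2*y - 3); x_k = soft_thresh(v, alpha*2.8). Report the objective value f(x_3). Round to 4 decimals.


FISTA on f(x) = 2*x^2 - 3*x + 2.8*|x|
L = 4, alpha = 0.1603
Iteration 1: beta = 0.0, y = -1.7724 + 0.0*(-1.7724 + 1.7724) = -1.7724
  grad(y) = -10.0896, v = y - alpha*grad = -0.155
  prox(v) = soft_thresh(-0.155, 0.4488) = 0.0
Iteration 2: beta = 0.3333, y = 0.0 + 0.3333*(0.0 + 1.7724) = 0.5908
  grad(y) = -0.6368, v = y - alpha*grad = 0.6929
  prox(v) = soft_thresh(0.6929, 0.4488) = 0.244
Iteration 3: beta = 0.5, y = 0.244 + 0.5*(0.244 - 0.0) = 0.3661
  grad(y) = -1.5358, v = y - alpha*grad = 0.6122
  prox(v) = soft_thresh(0.6122, 0.4488) = 0.1634
f(x_3) = 2*0.1634^2 - 3*0.1634 + 2.8*|0.1634| = 0.0207


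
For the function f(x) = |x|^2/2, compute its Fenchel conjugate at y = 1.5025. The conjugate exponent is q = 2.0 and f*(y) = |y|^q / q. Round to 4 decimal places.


The conjugate exponent q satisfies 1/p + 1/q = 1.
p = 2, so q = 2/(2 - 1) = 2.0
|y|^q = 1.5025^2.0 = 2.2575
f*(1.5025) = 2.2575 / 2.0 = 1.1288


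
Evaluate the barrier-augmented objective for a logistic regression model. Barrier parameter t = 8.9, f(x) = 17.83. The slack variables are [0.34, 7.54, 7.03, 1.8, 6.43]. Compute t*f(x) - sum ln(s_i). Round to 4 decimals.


Step 1: Compute log-barrier.
ln values: [-1.0788, 2.0202, 1.9502, 0.5878, 1.861]
phi = -(-1.0788 + 2.0202 + 1.9502 + 0.5878 + 1.861) = -5.3404
Step 2: Compute augmented objective.
t*f(x) = 8.9*17.83 = 158.687
Total = 158.687 - 5.3404 = 153.3466


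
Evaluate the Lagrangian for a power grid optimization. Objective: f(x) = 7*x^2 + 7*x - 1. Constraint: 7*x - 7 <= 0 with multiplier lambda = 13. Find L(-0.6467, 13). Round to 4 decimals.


Step 1: Evaluate f(x).
f(-0.6467) = 7*(-0.6467)^2 + 7*(-0.6467) - 1 = -2.5994
Step 2: Evaluate g(x).
g(-0.6467) = 7*-0.6467 - 7 = -11.5269
Step 3: Compute Lagrangian.
L = -2.5994 + 13*-11.5269 = -152.4491


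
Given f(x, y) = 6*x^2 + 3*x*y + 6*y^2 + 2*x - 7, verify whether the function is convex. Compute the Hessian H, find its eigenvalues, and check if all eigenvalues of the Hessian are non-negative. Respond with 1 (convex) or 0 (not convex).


The Hessian of f(x,y) = 6*x^2 + 3*x*y + 6*y^2 + 2*x - 7 is:
H = [[12, 3], [3, 12]]
Trace = 12 + 12 = 24
Determinant = 12*12 - (3)^2 = 135
Discriminant = (24)^2 - 4*135 = 36.0
Eigenvalues: lambda_1 = 9.0, lambda_2 = 15.0
The function is convex.

1


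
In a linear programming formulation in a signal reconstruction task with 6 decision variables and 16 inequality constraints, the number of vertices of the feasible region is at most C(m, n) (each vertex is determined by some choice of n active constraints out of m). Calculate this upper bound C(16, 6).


Each vertex corresponds to some choice of n active constraints out of m, so the number of vertices is at most C(m, n) = m! / (n!(m-n)!).
m = 16, n = 6
Numerator: 16 * 15 * 14 * 13 * 12 * 11
Denominator: 6! = 720
C(16, 6) = 8008


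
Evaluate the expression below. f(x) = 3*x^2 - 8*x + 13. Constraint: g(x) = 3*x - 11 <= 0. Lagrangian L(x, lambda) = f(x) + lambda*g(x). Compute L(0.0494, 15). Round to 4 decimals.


Step 1: Evaluate f(x).
f(0.0494) = 3*0.0494^2 - 8*0.0494 + 13 = 12.6121
Step 2: Evaluate g(x).
g(0.0494) = 3*0.0494 - 11 = -10.8518
Step 3: Compute Lagrangian.
L = 12.6121 + 15*-10.8518 = -150.1649


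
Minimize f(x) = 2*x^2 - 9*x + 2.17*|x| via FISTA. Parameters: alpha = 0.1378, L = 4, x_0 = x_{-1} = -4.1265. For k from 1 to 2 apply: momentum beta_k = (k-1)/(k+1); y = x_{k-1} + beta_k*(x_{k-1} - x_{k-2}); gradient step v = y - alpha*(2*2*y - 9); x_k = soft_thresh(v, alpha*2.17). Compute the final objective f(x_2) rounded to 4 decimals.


FISTA on f(x) = 2*x^2 - 9*x + 2.17*|x|
L = 4, alpha = 0.1378
Iteration 1: beta = 0.0, y = -4.1265 + 0.0*(-4.1265 + 4.1265) = -4.1265
  grad(y) = -25.506, v = y - alpha*grad = -0.6118
  prox(v) = soft_thresh(-0.6118, 0.299) = -0.3127
Iteration 2: beta = 0.3333, y = -0.3127 + 0.3333*(-0.3127 + 4.1265) = 0.9585
  grad(y) = -5.166, v = y - alpha*grad = 1.6704
  prox(v) = soft_thresh(1.6704, 0.299) = 1.3714
f(x_2) = 2*1.3714^2 - 9*1.3714 + 2.17*|1.3714| = -5.6051


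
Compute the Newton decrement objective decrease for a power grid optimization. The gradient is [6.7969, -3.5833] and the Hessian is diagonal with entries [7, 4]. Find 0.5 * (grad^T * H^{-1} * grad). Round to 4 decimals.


Step 1: H is diagonal, so H^(-1) * g = [0.971, -0.8958].
Step 2: g^T H^(-1) g = sum_i g_i^2 / H_ii
  = (6.7969)^2/7 + (-3.5833)^2/4
  = 6.5997 + 3.21 = 9.8097
Step 3: Objective decrease = 0.5 * g^T H^(-1) g = 4.9049


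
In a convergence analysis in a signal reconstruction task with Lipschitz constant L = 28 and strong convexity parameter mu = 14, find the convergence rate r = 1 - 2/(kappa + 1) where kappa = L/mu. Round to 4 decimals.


Step 1: Compute the condition number.
kappa = L/mu = 28/14 = 2.0
Step 2: Compute the convergence rate.
r = 1 - 2/(kappa + 1) = 1 - 2*mu/(L + mu) = (L - mu)/(L + mu) = 14/42 = 0.3333


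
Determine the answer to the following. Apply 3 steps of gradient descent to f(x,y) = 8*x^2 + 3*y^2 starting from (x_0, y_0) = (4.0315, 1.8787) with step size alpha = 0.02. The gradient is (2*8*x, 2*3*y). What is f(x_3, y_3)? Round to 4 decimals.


Gradient descent on f(x,y) = 8*x^2 + 3*y^2.
Starting point: (4.0315, 1.8787), alpha = 0.02
Step 1: grad_x = 2*8*4.0315 = 64.504, grad_y = 2*3*1.8787 = 11.2722
  x_1 = 4.0315 - 0.02*64.504 = 2.7414
  y_1 = 1.8787 - 0.02*11.2722 = 1.6533
Step 2: grad_x = 2*8*2.7414 = 43.8627, grad_y = 2*3*1.6533 = 9.9195
  x_2 = 2.7414 - 0.02*43.8627 = 1.8642
  y_2 = 1.6533 - 0.02*9.9195 = 1.4549
Step 3: grad_x = 2*8*1.8642 = 29.8266, grad_y = 2*3*1.4549 = 8.7292
  x_3 = 1.8642 - 0.02*29.8266 = 1.2676
  y_3 = 1.4549 - 0.02*8.7292 = 1.2803
f(1.2676, 1.2803) = 8*1.2676^2 + 3*1.2803^2 = 17.7725


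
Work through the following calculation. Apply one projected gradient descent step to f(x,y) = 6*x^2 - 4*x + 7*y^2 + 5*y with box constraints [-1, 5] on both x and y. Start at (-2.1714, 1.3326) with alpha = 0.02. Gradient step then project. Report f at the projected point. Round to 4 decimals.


Step 1: Compute gradient at (-2.1714, 1.3326).
grad_x = 2*6*-2.1714 - 4 = -30.0568
grad_y = 2*7*1.3326 + 5 = 23.6564
Step 2: Gradient step.
x_raw = -2.1714 - 0.02*-30.0568 = -1.5703
y_raw = 1.3326 - 0.02*23.6564 = 0.8595
Step 3: Project onto [-1, 5].
x_proj = clip(-1.5703) = -1.0
y_proj = clip(0.8595) = 0.8595
Step 4: Evaluate f.
f(-1.0, 0.8595) = 19.4682


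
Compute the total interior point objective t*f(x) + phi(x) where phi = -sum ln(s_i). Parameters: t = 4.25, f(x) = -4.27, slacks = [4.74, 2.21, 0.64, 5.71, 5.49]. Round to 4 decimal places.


Step 1: Compute log-barrier.
ln values: [1.556, 0.793, -0.4463, 1.7422, 1.7029]
phi = -(1.556 + 0.793 - 0.4463 + 1.7422 + 1.7029) = -5.3479
Step 2: Compute augmented objective.
t*f(x) = 4.25*-4.27 = -18.1475
Total = -18.1475 - 5.3479 = -23.4954


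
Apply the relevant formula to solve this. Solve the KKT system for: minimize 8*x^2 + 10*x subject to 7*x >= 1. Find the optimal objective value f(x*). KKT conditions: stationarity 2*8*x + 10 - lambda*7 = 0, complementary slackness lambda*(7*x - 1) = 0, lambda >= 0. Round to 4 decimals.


Step 1: Try lambda = 0 (constraint inactive).
x_unc = -10/(2*8) = -0.625
Check: 7*-0.625 = -4.375 < 1 -- violated!
Step 2: Constraint must be active: 7*x = 1
x* = 1/7 = 0.1429 (rounded; the exact value 1/7 is used below)
lambda = (2*8*(1/7) + 10)/7 = 1.7551
Step 3: Compute optimal value.
f(x*) = 8*(1/7)^2 + 10*(1/7) = 1.5918


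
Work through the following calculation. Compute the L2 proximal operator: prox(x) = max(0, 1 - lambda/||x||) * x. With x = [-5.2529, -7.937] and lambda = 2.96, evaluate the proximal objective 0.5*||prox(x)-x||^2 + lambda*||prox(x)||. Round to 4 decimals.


Step 1: Compute ||x||.
||x|| = 9.5178
Step 2: Compute scaling factor.
scale = max(0, 1 - 2.96/9.5178) = 0.689
Step 3: prox(x) = [-3.6193, -5.4686]
||prox(x)|| = 6.5578
Step 4: Proximal objective.
0.5*||prox-x||^2 = 4.3808
lambda*||prox|| = 19.4111
Total = 23.792


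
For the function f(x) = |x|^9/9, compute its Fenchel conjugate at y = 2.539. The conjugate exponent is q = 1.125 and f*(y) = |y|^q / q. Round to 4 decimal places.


The conjugate exponent q satisfies 1/p + 1/q = 1.
p = 9, so q = 9/(9 - 1) = 1.125
|y|^q = 2.539^1.125 = 2.8526
f*(2.539) = 2.8526 / 1.125 = 2.5357


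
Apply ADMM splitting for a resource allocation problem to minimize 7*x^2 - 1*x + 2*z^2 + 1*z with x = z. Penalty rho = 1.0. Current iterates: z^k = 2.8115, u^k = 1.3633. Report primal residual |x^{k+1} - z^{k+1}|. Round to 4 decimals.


ADMM iteration with rho = 1.0, z^k = 2.8115, u^k = 1.3633
Step 1: x-update.
Minimize 7*x^2 - 1*x + (1.0/2)*(x - 2.8115 + 1.3633)^2
FOC: (2*7 + 1.0)*x = 1 + 1.0*(2.8115 - 1.3633)
x^{k+1} = 0.1632
Step 2: z-update.
Minimize 2*z^2 + 1*z + (1.0/2)*(0.1632 - z + 1.3633)^2
FOC: (2*2 + 1.0)*z = -1 + 1.0*(0.1632 + 1.3633)
z^{k+1} = 0.1053
Step 3: u-update.
u^{k+1} = 1.3633 + 0.1632 - 0.1053 = 1.4212
Step 4: Primal residual = |0.1632 - 0.1053| = 0.0579


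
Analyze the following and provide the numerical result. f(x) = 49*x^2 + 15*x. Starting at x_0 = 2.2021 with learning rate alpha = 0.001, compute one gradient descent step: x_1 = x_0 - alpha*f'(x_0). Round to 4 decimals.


We compute the gradient at x_0 and apply the update.
f'(x) = 98*x + 15
f'(2.2021) = 98*2.2021 + 15 = 230.8058
x_1 = 2.2021 - 0.001*230.8058 = 1.9713


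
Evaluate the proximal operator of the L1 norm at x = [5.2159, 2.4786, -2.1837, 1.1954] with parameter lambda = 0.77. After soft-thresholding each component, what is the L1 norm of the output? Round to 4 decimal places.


Soft-thresholding with lambda = 0.77:
prox(5.2159) = sign(5.2159)*max(|5.2159| - 0.77, 0) = 4.4459
prox(2.4786) = sign(2.4786)*max(|2.4786| - 0.77, 0) = 1.7086
prox(-2.1837) = sign(-2.1837)*max(|-2.1837| - 0.77, 0) = -1.4137
prox(1.1954) = sign(1.1954)*max(|1.1954| - 0.77, 0) = 0.4254
prox(x) = [4.4459, 1.7086, -1.4137, 0.4254]
||prox(x)||_1 = 4.4459 + 1.7086 + 1.4137 + 0.4254 = 7.9936


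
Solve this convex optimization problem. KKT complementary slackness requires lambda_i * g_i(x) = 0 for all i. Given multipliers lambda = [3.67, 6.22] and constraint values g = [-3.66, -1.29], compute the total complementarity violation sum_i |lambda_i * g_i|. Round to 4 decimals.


KKT complementary slackness check:
lambda_1 * g_1 = 3.67 * -3.66 = -13.4322
lambda_2 * g_2 = 6.22 * -1.29 = -8.0238
Total violation = 13.4322 + 8.0238 = 21.456
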